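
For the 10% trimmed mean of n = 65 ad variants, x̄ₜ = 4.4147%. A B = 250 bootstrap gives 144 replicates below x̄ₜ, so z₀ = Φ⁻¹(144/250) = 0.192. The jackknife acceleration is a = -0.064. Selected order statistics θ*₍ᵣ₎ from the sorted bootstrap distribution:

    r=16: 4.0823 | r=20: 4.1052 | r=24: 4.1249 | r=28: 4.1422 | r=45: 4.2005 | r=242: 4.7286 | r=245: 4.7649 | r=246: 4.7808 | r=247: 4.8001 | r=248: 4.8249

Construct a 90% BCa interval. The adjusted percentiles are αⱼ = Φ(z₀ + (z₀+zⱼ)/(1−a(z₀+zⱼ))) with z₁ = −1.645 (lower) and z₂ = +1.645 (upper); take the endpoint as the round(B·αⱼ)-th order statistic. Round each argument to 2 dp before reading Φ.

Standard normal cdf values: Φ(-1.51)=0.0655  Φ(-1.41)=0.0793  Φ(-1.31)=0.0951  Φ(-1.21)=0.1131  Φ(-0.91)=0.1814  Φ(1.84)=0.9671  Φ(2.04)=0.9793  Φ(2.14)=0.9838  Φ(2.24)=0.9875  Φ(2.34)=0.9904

Lower: z₀ + z₁ = 0.192 + (-1.645) = -1.453; 1 − a(z₀+z₁) = 1 − (-0.064)(-1.453) = 0.9070; argument = 0.192 + (-1.453)/0.9070 = -1.4100 → -1.41.
α₁ = Φ(-1.41) = 0.0793; rank = round(250 × 0.0793) = 20; θ*₍20₎ = 4.1052.
Upper: z₀ + z₂ = 1.837; 1 − a(z₀+z₂) = 1.1176; argument = 1.8357 → 1.84; α₂ = 0.9671; rank = 242; θ*₍242₎ = 4.7286.

(4.1052, 4.7286)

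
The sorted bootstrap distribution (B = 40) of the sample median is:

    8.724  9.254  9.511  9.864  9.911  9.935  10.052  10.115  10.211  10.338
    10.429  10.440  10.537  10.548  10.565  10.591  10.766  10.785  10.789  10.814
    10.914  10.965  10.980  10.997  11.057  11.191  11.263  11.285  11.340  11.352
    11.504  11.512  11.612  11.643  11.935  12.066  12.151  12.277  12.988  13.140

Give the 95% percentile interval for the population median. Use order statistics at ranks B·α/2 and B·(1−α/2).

α = 0.05; lower rank = 40 × 0.025 = 1; upper rank = 40 × 0.975 = 39.
The 1st smallest replicate is 8.724; the 39th is 12.988.

(8.724, 12.988)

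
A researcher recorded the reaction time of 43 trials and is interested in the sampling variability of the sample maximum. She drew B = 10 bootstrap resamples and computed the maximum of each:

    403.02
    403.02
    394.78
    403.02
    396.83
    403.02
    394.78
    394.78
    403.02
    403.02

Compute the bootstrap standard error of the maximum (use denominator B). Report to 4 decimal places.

Bootstrap SE is the standard deviation of the 10 replicate maximums.
Mean of replicates: (403.02 + 403.02 + 394.78 + 403.02 + 396.83 + 403.02 + 394.78 + 394.78 + 403.02 + 403.02) / 10 = 3999.29000 / 10 = 399.92900
Sum of squared deviations: (+3.09100)² + (+3.09100)² + (−5.14900)² + (+3.09100)² + (−3.09900)² + (+3.09100)² + (−5.14900)² + (−5.14900)² + (+3.09100)² + (+3.09100)² = 146.46609
Variance = 146.46609 / 10 = 14.64661
SE* = √14.64661

SE* = 3.8271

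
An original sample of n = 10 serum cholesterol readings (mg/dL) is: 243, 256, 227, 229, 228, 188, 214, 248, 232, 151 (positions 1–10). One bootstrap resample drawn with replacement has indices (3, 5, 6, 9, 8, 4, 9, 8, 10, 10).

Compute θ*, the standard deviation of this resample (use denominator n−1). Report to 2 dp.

Resample values: 227, 228, 188, 232, 248, 229, 232, 248, 151, 151.
Mean = 213.4000; sum of squared deviations = 12160.4000
s² = 12160.4000 / 9 = 1351.1556
s = √1351.1556 = 36.76

θ* = 36.76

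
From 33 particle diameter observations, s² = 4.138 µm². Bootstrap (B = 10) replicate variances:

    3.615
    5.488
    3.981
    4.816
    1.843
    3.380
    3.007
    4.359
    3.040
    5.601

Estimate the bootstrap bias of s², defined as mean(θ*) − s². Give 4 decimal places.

mean(θ*) = (3.615 + 5.488 + 3.981 + 4.816 + 1.843 + 3.380 + 3.007 + 4.359 + 3.040 + 5.601) / 10 = 3.91300
bias = 3.91300 − 4.138

bias = −0.2250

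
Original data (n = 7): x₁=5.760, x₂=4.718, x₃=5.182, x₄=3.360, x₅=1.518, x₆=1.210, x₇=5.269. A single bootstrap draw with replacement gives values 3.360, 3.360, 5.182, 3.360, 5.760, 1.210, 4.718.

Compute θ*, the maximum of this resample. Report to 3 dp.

Maximum = 5.760

θ* = 5.760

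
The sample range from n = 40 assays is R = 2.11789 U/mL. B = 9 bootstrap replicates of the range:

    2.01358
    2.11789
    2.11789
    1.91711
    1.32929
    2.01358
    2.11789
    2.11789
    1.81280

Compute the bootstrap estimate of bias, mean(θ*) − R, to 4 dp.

bias = −0.1670

mean(θ*) = (2.01358 + 2.11789 + 2.11789 + 1.91711 + 1.32929 + 2.01358 + 2.11789 + 2.11789 + 1.81280) / 9 = 1.95088
bias = 1.95088 − 2.11789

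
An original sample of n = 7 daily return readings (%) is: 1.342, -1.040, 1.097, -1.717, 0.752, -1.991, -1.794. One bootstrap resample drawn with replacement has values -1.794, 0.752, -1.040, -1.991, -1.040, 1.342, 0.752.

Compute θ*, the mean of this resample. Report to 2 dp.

θ* = -0.43

Mean = ((-1.794) + 0.752 + (-1.040) + (-1.991) + (-1.040) + 1.342 + 0.752) / 7 = -3.0190 / 7 = -0.43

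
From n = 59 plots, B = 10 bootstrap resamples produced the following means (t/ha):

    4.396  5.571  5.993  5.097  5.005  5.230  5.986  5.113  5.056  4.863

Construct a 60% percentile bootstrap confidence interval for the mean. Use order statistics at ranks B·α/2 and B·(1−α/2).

(4.863, 5.571)

Sorted replicates: 4.396, 4.863, 5.005, 5.056, 5.097, 5.113, 5.230, 5.571, 5.986, 5.993
α = 0.40; lower rank = 10 × 0.200 = 2; upper rank = 10 × 0.800 = 8.
The 2nd smallest replicate is 4.863; the 8th is 5.571.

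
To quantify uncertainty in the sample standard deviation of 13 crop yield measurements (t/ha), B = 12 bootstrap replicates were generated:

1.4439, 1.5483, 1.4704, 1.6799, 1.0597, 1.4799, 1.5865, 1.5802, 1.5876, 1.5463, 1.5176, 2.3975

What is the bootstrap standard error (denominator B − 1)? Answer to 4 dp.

Bootstrap SE is the standard deviation of the 12 replicate standard deviations.
Mean of replicates: (1.4439 + 1.5483 + 1.4704 + 1.6799 + 1.0597 + 1.4799 + 1.5865 + 1.5802 + 1.5876 + 1.5463 + 1.5176 + 2.3975) / 12 = 18.89780 / 12 = 1.57482
Sum of squared deviations: (−0.13092)² + (−0.02652)² + (−0.10442)² + (+0.10508)² + (−0.51512)² + (−0.09492)² + (+0.01168)² + (+0.00538)² + (+0.01278)² + (−0.02852)² + (−0.05722)² + (+0.82268)² = 0.99537
Variance = 0.99537 / 11 = 0.09049
SE* = √0.09049

SE* = 0.3008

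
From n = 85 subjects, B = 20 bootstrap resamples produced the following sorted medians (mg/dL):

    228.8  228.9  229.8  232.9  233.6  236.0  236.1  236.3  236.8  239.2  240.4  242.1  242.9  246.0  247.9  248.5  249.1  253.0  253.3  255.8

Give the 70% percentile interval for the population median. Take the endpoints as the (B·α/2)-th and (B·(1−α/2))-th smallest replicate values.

(229.8, 249.1)

α = 0.30; lower rank = 20 × 0.150 = 3; upper rank = 20 × 0.850 = 17.
The 3rd smallest replicate is 229.8; the 17th is 249.1.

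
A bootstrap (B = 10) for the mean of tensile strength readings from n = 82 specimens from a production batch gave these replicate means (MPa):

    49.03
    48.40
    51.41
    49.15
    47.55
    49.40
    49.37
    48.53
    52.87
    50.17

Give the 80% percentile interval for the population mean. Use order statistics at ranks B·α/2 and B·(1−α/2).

Sorted replicates: 47.55, 48.40, 48.53, 49.03, 49.15, 49.37, 49.40, 50.17, 51.41, 52.87
α = 0.20; lower rank = 10 × 0.100 = 1; upper rank = 10 × 0.900 = 9.
The 1st smallest replicate is 47.55; the 9th is 51.41.

(47.55, 51.41)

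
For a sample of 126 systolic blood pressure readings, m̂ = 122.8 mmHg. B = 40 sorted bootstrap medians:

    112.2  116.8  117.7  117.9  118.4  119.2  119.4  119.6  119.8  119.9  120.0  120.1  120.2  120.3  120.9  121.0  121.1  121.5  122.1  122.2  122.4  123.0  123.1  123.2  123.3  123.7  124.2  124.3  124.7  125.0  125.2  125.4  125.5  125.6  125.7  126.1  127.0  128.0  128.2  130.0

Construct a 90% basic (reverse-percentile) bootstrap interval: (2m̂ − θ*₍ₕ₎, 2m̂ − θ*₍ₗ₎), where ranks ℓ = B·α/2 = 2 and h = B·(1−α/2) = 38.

(117.6, 128.8)

Percentile endpoints at ranks 2 and 38: θ*₍2₎ = 116.8, θ*₍38₎ = 128.0.
Basic interval reflects these around m̂:
  lower = 2 × 122.8 − 128.0 = 117.6
  upper = 2 × 122.8 − 116.8 = 128.8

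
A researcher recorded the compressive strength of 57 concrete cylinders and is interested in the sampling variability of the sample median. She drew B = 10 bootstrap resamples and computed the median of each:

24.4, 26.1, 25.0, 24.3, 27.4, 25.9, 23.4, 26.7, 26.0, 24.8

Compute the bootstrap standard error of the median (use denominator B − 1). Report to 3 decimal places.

Bootstrap SE is the standard deviation of the 10 replicate medians.
Mean of replicates: (24.4 + 26.1 + 25.0 + 24.3 + 27.4 + 25.9 + 23.4 + 26.7 + 26.0 + 24.8) / 10 = 254.0000 / 10 = 25.4000
Sum of squared deviations: (−1.0000)² + (+0.7000)² + (−0.4000)² + (−1.1000)² + (+2.0000)² + (+0.5000)² + (−2.0000)² + (+1.3000)² + (+0.6000)² + (−0.6000)² = 13.5200
Variance = 13.5200 / 9 = 1.5022
SE* = √1.5022

SE* = 1.226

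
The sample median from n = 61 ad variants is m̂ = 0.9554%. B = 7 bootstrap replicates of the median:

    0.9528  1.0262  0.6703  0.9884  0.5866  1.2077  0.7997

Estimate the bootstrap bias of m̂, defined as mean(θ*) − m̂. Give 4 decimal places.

bias = −0.0652

mean(θ*) = (0.9528 + 1.0262 + 0.6703 + 0.9884 + 0.5866 + 1.2077 + 0.7997) / 7 = 0.89024
bias = 0.89024 − 0.9554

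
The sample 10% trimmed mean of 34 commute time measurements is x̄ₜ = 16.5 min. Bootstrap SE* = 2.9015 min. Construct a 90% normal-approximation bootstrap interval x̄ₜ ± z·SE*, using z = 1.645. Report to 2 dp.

Margin = 1.645 × 2.9015 = 4.773
Interval: 16.5 ± 4.773

(11.73, 21.27)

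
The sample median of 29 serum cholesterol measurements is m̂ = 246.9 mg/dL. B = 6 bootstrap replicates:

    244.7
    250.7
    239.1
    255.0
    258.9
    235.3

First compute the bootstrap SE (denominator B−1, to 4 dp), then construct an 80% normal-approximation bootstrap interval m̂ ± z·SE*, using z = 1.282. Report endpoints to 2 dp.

Mean of replicates = 247.2833; sum of squared deviations = 423.4083; SE* = √(423.4083/5) = 9.2023
Margin = 1.282 × 9.2023 = 11.797
Interval: 246.9 ± 11.797

(235.10, 258.70)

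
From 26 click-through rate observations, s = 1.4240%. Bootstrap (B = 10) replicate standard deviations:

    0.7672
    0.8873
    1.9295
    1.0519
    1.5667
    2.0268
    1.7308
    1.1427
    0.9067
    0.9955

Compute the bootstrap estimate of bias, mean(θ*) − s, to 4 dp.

bias = −0.1235

mean(θ*) = (0.7672 + 0.8873 + 1.9295 + 1.0519 + 1.5667 + 2.0268 + 1.7308 + 1.1427 + 0.9067 + 0.9955) / 10 = 1.30051
bias = 1.30051 − 1.4240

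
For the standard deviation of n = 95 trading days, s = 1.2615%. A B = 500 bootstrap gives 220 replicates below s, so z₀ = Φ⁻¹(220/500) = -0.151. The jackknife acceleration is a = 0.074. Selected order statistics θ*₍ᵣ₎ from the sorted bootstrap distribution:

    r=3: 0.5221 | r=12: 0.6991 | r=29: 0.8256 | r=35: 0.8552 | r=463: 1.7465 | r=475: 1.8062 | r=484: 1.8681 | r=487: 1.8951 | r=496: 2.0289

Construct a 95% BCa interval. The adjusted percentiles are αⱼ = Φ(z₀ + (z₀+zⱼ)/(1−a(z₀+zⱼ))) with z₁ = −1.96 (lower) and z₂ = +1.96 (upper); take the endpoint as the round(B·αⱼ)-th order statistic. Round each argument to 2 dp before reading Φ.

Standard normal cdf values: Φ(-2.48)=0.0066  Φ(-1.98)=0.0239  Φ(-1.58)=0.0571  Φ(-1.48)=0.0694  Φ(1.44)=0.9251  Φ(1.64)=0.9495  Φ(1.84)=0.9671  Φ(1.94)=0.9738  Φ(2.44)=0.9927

Lower: z₀ + z₁ = -0.151 + (-1.960) = -2.111; 1 − a(z₀+z₁) = 1 − (0.074)(-2.111) = 1.1562; argument = -0.151 + (-2.111)/1.1562 = -1.9768 → -1.98.
α₁ = Φ(-1.98) = 0.0239; rank = round(500 × 0.0239) = 12; θ*₍12₎ = 0.6991.
Upper: z₀ + z₂ = 1.809; 1 − a(z₀+z₂) = 0.8661; argument = 1.9376 → 1.94; α₂ = 0.9738; rank = 487; θ*₍487₎ = 1.8951.

(0.6991, 1.8951)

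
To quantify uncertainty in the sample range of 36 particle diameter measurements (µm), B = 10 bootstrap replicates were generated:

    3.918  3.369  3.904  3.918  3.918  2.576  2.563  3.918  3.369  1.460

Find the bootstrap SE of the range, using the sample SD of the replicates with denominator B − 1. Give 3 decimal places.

SE* = 0.840

Bootstrap SE is the standard deviation of the 10 replicate ranges.
Mean of replicates: (3.918 + 3.369 + 3.904 + 3.918 + 3.918 + 2.576 + 2.563 + 3.918 + 3.369 + 1.460) / 10 = 32.9130 / 10 = 3.2913
Sum of squared deviations: (+0.6267)² + (+0.0777)² + (+0.6127)² + (+0.6267)² + (+0.6267)² + (−0.7153)² + (−0.7283)² + (+0.6267)² + (+0.0777)² + (−1.8313)² = 6.3542
Variance = 6.3542 / 9 = 0.7060
SE* = √0.7060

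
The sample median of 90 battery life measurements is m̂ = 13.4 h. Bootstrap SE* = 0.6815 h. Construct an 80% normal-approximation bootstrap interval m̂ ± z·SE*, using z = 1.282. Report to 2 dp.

Margin = 1.282 × 0.6815 = 0.874
Interval: 13.4 ± 0.874

(12.53, 14.27)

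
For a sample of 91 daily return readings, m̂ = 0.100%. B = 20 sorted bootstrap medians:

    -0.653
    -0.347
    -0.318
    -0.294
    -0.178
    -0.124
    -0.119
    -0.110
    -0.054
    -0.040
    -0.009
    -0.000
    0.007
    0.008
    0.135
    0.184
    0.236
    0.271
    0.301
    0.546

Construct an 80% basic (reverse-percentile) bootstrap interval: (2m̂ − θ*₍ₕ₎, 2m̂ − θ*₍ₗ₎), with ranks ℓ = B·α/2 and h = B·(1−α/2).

(-0.071, 0.547)

Percentile endpoints at ranks 2 and 18: θ*₍2₎ = -0.347, θ*₍18₎ = 0.271.
Basic interval reflects these around m̂:
  lower = 2 × 0.100 − 0.271 = -0.071
  upper = 2 × 0.100 − -0.347 = 0.547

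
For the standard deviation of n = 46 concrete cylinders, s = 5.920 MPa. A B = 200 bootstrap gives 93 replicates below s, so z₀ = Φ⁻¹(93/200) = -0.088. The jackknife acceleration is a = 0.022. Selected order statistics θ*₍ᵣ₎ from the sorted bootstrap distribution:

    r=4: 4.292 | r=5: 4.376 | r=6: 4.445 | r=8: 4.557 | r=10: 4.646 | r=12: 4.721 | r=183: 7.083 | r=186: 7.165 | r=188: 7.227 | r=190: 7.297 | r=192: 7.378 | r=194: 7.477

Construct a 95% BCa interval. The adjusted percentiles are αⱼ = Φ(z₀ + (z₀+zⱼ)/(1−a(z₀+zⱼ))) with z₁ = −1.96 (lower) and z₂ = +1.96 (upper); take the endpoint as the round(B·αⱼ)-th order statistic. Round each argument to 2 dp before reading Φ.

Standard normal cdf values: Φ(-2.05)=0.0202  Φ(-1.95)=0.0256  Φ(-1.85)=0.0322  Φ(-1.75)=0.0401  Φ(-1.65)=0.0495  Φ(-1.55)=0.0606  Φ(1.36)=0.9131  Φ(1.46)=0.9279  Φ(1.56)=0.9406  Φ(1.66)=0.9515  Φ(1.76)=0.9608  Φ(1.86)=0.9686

Lower: z₀ + z₁ = -0.088 + (-1.960) = -2.048; 1 − a(z₀+z₁) = 1 − (0.022)(-2.048) = 1.0451; argument = -0.088 + (-2.048)/1.0451 = -2.0477 → -2.05.
α₁ = Φ(-2.05) = 0.0202; rank = round(200 × 0.0202) = 4; θ*₍4₎ = 4.292.
Upper: z₀ + z₂ = 1.872; 1 − a(z₀+z₂) = 0.9588; argument = 1.8644 → 1.86; α₂ = 0.9686; rank = 194; θ*₍194₎ = 7.477.

(4.292, 7.477)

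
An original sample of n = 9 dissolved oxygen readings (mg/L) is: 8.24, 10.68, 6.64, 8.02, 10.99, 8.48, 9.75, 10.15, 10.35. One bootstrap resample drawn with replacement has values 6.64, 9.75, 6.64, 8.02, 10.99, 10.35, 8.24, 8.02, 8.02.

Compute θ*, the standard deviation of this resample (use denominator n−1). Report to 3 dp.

θ* = 1.535

Mean = 8.5189; sum of squared deviations = 18.8599
s² = 18.8599 / 8 = 2.3575
s = √2.3575 = 1.535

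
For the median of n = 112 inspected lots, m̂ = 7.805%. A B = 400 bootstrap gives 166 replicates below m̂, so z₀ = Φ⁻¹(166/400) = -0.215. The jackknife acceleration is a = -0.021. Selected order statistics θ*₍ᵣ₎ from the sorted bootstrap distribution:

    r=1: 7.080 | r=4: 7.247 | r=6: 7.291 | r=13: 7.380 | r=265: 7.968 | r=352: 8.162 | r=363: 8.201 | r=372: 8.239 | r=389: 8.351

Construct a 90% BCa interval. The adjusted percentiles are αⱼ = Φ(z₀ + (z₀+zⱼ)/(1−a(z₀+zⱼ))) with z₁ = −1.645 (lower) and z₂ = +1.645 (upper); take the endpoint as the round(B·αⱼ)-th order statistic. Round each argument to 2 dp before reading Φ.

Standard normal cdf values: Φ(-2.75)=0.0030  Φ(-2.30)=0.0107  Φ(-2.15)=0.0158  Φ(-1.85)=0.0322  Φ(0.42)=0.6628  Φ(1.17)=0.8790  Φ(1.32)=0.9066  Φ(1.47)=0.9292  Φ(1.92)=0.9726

Lower: z₀ + z₁ = -0.215 + (-1.645) = -1.860; 1 − a(z₀+z₁) = 1 − (-0.021)(-1.860) = 0.9609; argument = -0.215 + (-1.860)/0.9609 = -2.1506 → -2.15.
α₁ = Φ(-2.15) = 0.0158; rank = round(400 × 0.0158) = 6; θ*₍6₎ = 7.291.
Upper: z₀ + z₂ = 1.430; 1 − a(z₀+z₂) = 1.0300; argument = 1.1733 → 1.17; α₂ = 0.8790; rank = 352; θ*₍352₎ = 8.162.

(7.291, 8.162)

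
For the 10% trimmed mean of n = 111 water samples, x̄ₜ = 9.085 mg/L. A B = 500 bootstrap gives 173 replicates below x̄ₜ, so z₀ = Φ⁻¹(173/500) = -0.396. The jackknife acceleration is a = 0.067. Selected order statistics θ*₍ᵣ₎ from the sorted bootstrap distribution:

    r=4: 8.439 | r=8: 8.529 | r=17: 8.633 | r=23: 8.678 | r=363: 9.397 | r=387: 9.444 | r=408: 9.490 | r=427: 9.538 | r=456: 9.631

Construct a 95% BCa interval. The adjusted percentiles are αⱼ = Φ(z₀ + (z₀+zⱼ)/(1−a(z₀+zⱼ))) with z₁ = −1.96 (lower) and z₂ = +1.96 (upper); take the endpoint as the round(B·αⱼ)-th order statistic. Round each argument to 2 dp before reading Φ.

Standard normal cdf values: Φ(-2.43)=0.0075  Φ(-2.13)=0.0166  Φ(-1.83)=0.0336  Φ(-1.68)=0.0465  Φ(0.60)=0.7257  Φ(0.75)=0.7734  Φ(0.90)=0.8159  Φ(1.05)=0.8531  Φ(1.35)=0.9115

(8.439, 9.631)

Lower: z₀ + z₁ = -0.396 + (-1.960) = -2.356; 1 − a(z₀+z₁) = 1 − (0.067)(-2.356) = 1.1579; argument = -0.396 + (-2.356)/1.1579 = -2.4308 → -2.43.
α₁ = Φ(-2.43) = 0.0075; rank = round(500 × 0.0075) = 4; θ*₍4₎ = 8.439.
Upper: z₀ + z₂ = 1.564; 1 − a(z₀+z₂) = 0.8952; argument = 1.3511 → 1.35; α₂ = 0.9115; rank = 456; θ*₍456₎ = 9.631.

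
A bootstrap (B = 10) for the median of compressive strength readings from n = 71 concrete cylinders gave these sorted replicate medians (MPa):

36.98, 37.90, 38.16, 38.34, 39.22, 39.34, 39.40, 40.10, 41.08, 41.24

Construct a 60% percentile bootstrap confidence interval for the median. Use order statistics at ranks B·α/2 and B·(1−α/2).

α = 0.40; lower rank = 10 × 0.200 = 2; upper rank = 10 × 0.800 = 8.
The 2nd smallest replicate is 37.90; the 8th is 40.10.

(37.90, 40.10)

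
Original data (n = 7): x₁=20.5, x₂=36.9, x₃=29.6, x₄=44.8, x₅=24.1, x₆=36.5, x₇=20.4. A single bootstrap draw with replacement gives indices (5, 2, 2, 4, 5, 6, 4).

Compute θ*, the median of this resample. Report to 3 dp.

θ* = 36.900

Resample values: 24.1, 36.9, 36.9, 44.8, 24.1, 36.5, 44.8.
Sorted: 24.1, 24.1, 36.5, 36.9, 36.9, 44.8, 44.8
Median = middle value = 36.900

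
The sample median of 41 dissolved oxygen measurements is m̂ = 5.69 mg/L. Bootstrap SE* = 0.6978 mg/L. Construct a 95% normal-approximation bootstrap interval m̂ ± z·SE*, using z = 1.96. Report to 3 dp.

(4.322, 7.058)

Margin = 1.96 × 0.6978 = 1.3677
Interval: 5.69 ± 1.3677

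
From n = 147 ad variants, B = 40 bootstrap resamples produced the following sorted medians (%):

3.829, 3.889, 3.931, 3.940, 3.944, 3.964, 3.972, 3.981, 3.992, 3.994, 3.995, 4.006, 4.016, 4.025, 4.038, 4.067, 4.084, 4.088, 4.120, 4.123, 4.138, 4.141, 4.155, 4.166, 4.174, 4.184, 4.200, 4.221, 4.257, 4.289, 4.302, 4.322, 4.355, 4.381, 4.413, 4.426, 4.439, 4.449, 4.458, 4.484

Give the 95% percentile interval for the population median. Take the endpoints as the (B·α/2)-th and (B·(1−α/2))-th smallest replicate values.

α = 0.05; lower rank = 40 × 0.025 = 1; upper rank = 40 × 0.975 = 39.
The 1st smallest replicate is 3.829; the 39th is 4.458.

(3.829, 4.458)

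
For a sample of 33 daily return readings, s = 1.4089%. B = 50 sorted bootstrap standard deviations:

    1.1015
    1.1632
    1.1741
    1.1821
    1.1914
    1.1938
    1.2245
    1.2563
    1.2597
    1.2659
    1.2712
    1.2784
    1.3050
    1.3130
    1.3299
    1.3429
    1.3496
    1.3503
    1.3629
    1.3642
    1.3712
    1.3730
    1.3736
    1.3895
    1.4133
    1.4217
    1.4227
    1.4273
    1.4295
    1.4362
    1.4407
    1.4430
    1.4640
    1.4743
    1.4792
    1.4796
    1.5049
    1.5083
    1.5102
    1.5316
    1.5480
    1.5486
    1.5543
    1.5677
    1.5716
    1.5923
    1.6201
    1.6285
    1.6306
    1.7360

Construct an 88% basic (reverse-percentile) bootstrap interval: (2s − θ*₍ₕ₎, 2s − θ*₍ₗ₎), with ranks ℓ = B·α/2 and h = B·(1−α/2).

(1.1977, 1.6437)

Percentile endpoints at ranks 3 and 47: θ*₍3₎ = 1.1741, θ*₍47₎ = 1.6201.
Basic interval reflects these around s:
  lower = 2 × 1.4089 − 1.6201 = 1.1977
  upper = 2 × 1.4089 − 1.1741 = 1.6437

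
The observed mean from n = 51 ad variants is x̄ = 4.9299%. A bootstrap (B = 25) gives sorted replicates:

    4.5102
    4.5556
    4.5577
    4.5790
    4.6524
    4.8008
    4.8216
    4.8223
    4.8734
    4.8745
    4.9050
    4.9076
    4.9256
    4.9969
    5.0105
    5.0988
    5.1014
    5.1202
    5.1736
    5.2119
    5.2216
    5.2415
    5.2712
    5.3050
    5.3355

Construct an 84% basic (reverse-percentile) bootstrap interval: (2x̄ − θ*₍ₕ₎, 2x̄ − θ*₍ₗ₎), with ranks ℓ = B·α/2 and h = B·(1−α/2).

(4.5886, 5.3042)

Percentile endpoints at ranks 2 and 23: θ*₍2₎ = 4.5556, θ*₍23₎ = 5.2712.
Basic interval reflects these around x̄:
  lower = 2 × 4.9299 − 5.2712 = 4.5886
  upper = 2 × 4.9299 − 4.5556 = 5.3042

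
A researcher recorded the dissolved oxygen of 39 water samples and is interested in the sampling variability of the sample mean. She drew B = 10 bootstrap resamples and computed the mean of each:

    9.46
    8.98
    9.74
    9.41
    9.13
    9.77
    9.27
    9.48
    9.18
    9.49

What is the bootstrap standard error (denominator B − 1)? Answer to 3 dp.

Bootstrap SE is the standard deviation of the 10 replicate means.
Mean of replicates: (9.46 + 8.98 + 9.74 + 9.41 + 9.13 + 9.77 + 9.27 + 9.48 + 9.18 + 9.49) / 10 = 93.9100 / 10 = 9.3910
Sum of squared deviations: (+0.0690)² + (−0.4110)² + (+0.3490)² + (+0.0190)² + (−0.2610)² + (+0.3790)² + (−0.1210)² + (+0.0890)² + (−0.2110)² + (+0.0990)² = 0.5845
Variance = 0.5845 / 9 = 0.0649
SE* = √0.0649

SE* = 0.255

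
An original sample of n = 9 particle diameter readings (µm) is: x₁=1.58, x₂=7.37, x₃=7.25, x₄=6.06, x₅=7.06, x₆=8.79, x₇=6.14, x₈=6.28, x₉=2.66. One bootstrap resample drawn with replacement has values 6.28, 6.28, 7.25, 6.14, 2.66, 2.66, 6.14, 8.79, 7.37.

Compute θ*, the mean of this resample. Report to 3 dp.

θ* = 5.952

Mean = (6.28 + 6.28 + 7.25 + 6.14 + 2.66 + 2.66 + 6.14 + 8.79 + 7.37) / 9 = 53.570 / 9 = 5.952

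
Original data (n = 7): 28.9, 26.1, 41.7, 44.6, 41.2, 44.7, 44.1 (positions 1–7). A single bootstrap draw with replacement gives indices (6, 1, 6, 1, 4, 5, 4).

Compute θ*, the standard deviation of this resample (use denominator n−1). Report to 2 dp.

Resample values: 44.7, 28.9, 44.7, 28.9, 44.6, 41.2, 44.6.
Mean = 39.6571; sum of squared deviations = 333.5371
s² = 333.5371 / 6 = 55.5895
s = √55.5895 = 7.46

θ* = 7.46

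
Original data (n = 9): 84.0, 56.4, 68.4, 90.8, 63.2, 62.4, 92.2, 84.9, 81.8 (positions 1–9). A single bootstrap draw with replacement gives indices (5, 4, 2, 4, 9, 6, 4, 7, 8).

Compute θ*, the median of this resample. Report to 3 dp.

θ* = 84.900

Resample values: 63.2, 90.8, 56.4, 90.8, 81.8, 62.4, 90.8, 92.2, 84.9.
Sorted: 56.4, 62.4, 63.2, 81.8, 84.9, 90.8, 90.8, 90.8, 92.2
Median = middle value = 84.900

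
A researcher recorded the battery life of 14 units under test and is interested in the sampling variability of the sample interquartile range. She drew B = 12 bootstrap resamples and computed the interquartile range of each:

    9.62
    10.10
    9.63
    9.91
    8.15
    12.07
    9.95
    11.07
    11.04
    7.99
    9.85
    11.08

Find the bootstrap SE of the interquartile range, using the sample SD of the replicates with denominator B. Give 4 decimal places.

SE* = 1.1346

Bootstrap SE is the standard deviation of the 12 replicate interquartile ranges.
Mean of replicates: (9.62 + 10.10 + 9.63 + 9.91 + 8.15 + 12.07 + 9.95 + 11.07 + 11.04 + 7.99 + 9.85 + 11.08) / 12 = 120.46000 / 12 = 10.03833
Sum of squared deviations: (−0.41833)² + (+0.06167)² + (−0.40833)² + (−0.12833)² + (−1.88833)² + (+2.03167)² + (−0.08833)² + (+1.03167)² + (+1.00167)² + (−2.04833)² + (−0.18833)² + (+1.04167)² = 15.44717
Variance = 15.44717 / 12 = 1.28726
SE* = √1.28726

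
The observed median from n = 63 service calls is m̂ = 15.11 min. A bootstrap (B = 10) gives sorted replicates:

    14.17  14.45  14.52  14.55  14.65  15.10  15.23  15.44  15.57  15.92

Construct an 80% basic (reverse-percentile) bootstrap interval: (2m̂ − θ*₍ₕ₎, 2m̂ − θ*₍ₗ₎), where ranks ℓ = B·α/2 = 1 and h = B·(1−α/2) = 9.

Percentile endpoints at ranks 1 and 9: θ*₍1₎ = 14.17, θ*₍9₎ = 15.57.
Basic interval reflects these around m̂:
  lower = 2 × 15.11 − 15.57 = 14.65
  upper = 2 × 15.11 − 14.17 = 16.05

(14.65, 16.05)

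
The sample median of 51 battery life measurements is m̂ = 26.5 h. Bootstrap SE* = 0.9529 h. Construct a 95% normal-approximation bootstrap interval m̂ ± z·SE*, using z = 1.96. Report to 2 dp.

(24.63, 28.37)

Margin = 1.96 × 0.9529 = 1.868
Interval: 26.5 ± 1.868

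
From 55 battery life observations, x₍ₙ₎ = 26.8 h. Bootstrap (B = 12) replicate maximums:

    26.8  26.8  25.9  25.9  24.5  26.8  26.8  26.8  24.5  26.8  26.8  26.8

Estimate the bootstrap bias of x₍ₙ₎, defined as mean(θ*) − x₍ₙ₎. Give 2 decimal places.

bias = −0.53

mean(θ*) = (26.8 + 26.8 + 25.9 + 25.9 + 24.5 + 26.8 + 26.8 + 26.8 + 24.5 + 26.8 + 26.8 + 26.8) / 12 = 26.267
bias = 26.267 − 26.8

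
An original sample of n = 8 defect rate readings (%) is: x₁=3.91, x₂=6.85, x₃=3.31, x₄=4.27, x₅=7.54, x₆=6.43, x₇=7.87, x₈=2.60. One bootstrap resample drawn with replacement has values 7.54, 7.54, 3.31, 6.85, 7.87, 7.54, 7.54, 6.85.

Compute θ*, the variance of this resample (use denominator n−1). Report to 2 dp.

Mean = 6.8800; sum of squared deviations = 15.4692
s² = 15.4692 / 7 = 2.2099

θ* = 2.21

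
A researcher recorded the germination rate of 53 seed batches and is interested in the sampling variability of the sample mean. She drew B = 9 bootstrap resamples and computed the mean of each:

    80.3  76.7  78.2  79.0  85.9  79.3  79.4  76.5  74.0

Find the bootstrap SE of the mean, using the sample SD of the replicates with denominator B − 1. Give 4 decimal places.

SE* = 3.2865

Bootstrap SE is the standard deviation of the 9 replicate means.
Mean of replicates: (80.3 + 76.7 + 78.2 + 79.0 + 85.9 + 79.3 + 79.4 + 76.5 + 74.0) / 9 = 709.30000 / 9 = 78.81111
Sum of squared deviations: (+1.48889)² + (−2.11111)² + (−0.61111)² + (+0.18889)² + (+7.08889)² + (+0.48889)² + (+0.58889)² + (−2.31111)² + (−4.81111)² = 86.40889
Variance = 86.40889 / 8 = 10.80111
SE* = √10.80111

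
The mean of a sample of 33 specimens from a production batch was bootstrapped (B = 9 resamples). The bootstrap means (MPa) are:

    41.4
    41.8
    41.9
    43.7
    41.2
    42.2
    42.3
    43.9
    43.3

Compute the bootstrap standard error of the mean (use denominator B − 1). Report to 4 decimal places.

Bootstrap SE is the standard deviation of the 9 replicate means.
Mean of replicates: (41.4 + 41.8 + 41.9 + 43.7 + 41.2 + 42.2 + 42.3 + 43.9 + 43.3) / 9 = 381.70000 / 9 = 42.41111
Sum of squared deviations: (−1.01111)² + (−0.61111)² + (−0.51111)² + (+1.28889)² + (−1.21111)² + (−0.21111)² + (−0.11111)² + (+1.48889)² + (+0.88889)² = 7.84889
Variance = 7.84889 / 8 = 0.98111
SE* = √0.98111

SE* = 0.9905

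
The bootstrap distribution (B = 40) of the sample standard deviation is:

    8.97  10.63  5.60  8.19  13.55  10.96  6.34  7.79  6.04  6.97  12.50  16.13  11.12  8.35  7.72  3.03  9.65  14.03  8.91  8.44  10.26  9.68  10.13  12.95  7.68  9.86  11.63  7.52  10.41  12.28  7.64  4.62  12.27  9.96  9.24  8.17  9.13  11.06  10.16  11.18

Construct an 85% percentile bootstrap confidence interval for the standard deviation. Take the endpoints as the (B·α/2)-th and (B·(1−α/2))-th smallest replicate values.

(5.60, 12.95)

Sorted replicates: 3.03, 4.62, 5.60, 6.04, 6.34, 6.97, 7.52, 7.64, 7.68, 7.72, 7.79, 8.17, 8.19, 8.35, 8.44, 8.91, 8.97, 9.13, 9.24, 9.65, 9.68, 9.86, 9.96, 10.13, 10.16, 10.26, 10.41, 10.63, 10.96, 11.06, 11.12, 11.18, 11.63, 12.27, 12.28, 12.50, 12.95, 13.55, 14.03, 16.13
α = 0.15; lower rank = 40 × 0.075 = 3; upper rank = 40 × 0.925 = 37.
The 3rd smallest replicate is 5.60; the 37th is 12.95.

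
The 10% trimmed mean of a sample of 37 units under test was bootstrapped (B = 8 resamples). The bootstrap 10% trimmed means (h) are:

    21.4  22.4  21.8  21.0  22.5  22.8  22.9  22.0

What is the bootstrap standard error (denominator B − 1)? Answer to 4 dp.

SE* = 0.6740

Bootstrap SE is the standard deviation of the 8 replicate 10% trimmed means.
Mean of replicates: (21.4 + 22.4 + 21.8 + 21.0 + 22.5 + 22.8 + 22.9 + 22.0) / 8 = 176.80000 / 8 = 22.10000
Sum of squared deviations: (−0.70000)² + (+0.30000)² + (−0.30000)² + (−1.10000)² + (+0.40000)² + (+0.70000)² + (+0.80000)² + (−0.10000)² = 3.18000
Variance = 3.18000 / 7 = 0.45429
SE* = √0.45429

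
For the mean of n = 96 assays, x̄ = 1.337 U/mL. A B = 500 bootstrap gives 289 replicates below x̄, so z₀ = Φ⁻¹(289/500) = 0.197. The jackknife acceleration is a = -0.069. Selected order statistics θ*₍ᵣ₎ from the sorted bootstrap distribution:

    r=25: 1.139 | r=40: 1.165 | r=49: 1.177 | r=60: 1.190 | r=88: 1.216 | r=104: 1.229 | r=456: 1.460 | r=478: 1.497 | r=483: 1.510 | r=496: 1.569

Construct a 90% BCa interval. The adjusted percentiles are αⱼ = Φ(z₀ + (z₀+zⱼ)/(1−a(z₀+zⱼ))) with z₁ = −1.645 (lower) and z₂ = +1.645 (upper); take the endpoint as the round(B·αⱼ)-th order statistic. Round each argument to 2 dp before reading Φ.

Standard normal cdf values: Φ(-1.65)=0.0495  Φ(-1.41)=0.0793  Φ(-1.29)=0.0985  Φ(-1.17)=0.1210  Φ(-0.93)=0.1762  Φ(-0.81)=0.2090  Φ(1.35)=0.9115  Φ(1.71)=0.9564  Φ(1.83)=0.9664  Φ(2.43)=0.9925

(1.165, 1.510)

Lower: z₀ + z₁ = 0.197 + (-1.645) = -1.448; 1 − a(z₀+z₁) = 1 − (-0.069)(-1.448) = 0.9001; argument = 0.197 + (-1.448)/0.9001 = -1.4117 → -1.41.
α₁ = Φ(-1.41) = 0.0793; rank = round(500 × 0.0793) = 40; θ*₍40₎ = 1.165.
Upper: z₀ + z₂ = 1.842; 1 − a(z₀+z₂) = 1.1271; argument = 1.8313 → 1.83; α₂ = 0.9664; rank = 483; θ*₍483₎ = 1.510.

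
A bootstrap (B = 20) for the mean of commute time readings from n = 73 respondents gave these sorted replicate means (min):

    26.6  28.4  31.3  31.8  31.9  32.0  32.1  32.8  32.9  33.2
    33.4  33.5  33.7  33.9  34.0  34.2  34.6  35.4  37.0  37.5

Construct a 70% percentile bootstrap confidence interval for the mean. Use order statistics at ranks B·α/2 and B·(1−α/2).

α = 0.30; lower rank = 20 × 0.150 = 3; upper rank = 20 × 0.850 = 17.
The 3rd smallest replicate is 31.3; the 17th is 34.6.

(31.3, 34.6)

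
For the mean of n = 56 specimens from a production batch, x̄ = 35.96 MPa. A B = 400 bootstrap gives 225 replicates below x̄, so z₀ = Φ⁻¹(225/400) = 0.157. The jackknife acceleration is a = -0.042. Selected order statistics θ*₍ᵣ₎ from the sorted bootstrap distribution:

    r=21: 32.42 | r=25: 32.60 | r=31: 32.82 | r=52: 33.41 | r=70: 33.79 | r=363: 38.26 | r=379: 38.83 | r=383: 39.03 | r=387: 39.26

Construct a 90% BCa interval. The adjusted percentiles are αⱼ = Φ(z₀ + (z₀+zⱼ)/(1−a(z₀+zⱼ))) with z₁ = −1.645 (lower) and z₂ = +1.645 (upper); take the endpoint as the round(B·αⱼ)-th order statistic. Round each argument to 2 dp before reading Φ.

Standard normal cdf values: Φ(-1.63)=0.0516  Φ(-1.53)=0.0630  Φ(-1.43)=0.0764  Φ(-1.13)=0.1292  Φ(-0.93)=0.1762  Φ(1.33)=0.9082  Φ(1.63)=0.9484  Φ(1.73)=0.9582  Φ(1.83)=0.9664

(32.82, 39.26)

Lower: z₀ + z₁ = 0.157 + (-1.645) = -1.488; 1 − a(z₀+z₁) = 1 − (-0.042)(-1.488) = 0.9375; argument = 0.157 + (-1.488)/0.9375 = -1.4302 → -1.43.
α₁ = Φ(-1.43) = 0.0764; rank = round(400 × 0.0764) = 31; θ*₍31₎ = 32.82.
Upper: z₀ + z₂ = 1.802; 1 − a(z₀+z₂) = 1.0757; argument = 1.8322 → 1.83; α₂ = 0.9664; rank = 387; θ*₍387₎ = 39.26.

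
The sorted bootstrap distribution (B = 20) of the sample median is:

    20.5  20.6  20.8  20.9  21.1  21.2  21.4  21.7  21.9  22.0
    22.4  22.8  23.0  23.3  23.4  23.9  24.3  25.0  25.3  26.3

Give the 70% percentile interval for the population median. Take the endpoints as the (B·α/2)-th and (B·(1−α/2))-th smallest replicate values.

(20.8, 24.3)

α = 0.30; lower rank = 20 × 0.150 = 3; upper rank = 20 × 0.850 = 17.
The 3rd smallest replicate is 20.8; the 17th is 24.3.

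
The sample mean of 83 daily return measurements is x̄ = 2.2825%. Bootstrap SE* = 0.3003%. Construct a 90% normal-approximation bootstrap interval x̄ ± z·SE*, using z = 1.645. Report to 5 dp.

Margin = 1.645 × 0.3003 = 0.493994
Interval: 2.2825 ± 0.493994

(1.78851, 2.77649)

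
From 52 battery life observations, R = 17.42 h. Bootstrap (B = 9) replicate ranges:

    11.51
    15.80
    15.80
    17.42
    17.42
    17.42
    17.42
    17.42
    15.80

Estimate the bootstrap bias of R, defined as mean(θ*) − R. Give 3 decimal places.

bias = −1.197

mean(θ*) = (11.51 + 15.80 + 15.80 + 17.42 + 17.42 + 17.42 + 17.42 + 17.42 + 15.80) / 9 = 16.2233
bias = 16.2233 − 17.42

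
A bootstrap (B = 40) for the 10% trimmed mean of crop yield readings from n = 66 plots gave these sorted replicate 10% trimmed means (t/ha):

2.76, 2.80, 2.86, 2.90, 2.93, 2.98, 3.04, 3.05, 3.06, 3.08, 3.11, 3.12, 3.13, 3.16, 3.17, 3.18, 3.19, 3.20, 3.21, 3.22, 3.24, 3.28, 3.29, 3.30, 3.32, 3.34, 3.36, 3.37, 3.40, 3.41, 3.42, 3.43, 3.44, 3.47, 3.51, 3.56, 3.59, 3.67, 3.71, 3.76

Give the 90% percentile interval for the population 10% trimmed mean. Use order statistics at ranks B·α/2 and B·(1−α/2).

(2.80, 3.67)

α = 0.10; lower rank = 40 × 0.050 = 2; upper rank = 40 × 0.950 = 38.
The 2nd smallest replicate is 2.80; the 38th is 3.67.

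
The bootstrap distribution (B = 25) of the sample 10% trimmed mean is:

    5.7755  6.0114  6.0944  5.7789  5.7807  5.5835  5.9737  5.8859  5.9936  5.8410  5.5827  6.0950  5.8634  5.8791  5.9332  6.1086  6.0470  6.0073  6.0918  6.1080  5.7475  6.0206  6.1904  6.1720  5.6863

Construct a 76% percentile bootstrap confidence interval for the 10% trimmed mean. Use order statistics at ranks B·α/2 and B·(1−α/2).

(5.6863, 6.1080)

Sorted replicates: 5.5827, 5.5835, 5.6863, 5.7475, 5.7755, 5.7789, 5.7807, 5.8410, 5.8634, 5.8791, 5.8859, 5.9332, 5.9737, 5.9936, 6.0073, 6.0114, 6.0206, 6.0470, 6.0918, 6.0944, 6.0950, 6.1080, 6.1086, 6.1720, 6.1904
α = 0.24; lower rank = 25 × 0.120 = 3; upper rank = 25 × 0.880 = 22.
The 3rd smallest replicate is 5.6863; the 22nd is 6.1080.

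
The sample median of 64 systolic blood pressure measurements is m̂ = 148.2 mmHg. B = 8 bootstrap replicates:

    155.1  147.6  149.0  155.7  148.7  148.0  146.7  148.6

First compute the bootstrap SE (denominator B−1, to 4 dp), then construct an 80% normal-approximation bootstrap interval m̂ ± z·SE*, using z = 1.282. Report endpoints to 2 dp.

Mean of replicates = 149.9250; sum of squared deviations = 83.7550; SE* = √(83.7550/7) = 3.4590
Margin = 1.282 × 3.4590 = 4.434
Interval: 148.2 ± 4.434

(143.77, 152.63)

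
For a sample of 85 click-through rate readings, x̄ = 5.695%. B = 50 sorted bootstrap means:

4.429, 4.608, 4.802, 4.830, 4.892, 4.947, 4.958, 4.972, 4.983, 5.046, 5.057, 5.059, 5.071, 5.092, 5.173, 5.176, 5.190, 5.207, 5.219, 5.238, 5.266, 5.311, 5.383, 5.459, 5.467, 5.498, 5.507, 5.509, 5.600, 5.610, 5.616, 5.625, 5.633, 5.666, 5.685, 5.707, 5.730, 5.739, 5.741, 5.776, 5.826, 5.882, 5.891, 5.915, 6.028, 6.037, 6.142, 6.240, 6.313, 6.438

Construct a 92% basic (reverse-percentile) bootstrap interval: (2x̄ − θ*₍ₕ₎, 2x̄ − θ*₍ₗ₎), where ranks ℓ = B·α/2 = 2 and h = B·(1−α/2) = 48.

Percentile endpoints at ranks 2 and 48: θ*₍2₎ = 4.608, θ*₍48₎ = 6.240.
Basic interval reflects these around x̄:
  lower = 2 × 5.695 − 6.240 = 5.150
  upper = 2 × 5.695 − 4.608 = 6.782

(5.150, 6.782)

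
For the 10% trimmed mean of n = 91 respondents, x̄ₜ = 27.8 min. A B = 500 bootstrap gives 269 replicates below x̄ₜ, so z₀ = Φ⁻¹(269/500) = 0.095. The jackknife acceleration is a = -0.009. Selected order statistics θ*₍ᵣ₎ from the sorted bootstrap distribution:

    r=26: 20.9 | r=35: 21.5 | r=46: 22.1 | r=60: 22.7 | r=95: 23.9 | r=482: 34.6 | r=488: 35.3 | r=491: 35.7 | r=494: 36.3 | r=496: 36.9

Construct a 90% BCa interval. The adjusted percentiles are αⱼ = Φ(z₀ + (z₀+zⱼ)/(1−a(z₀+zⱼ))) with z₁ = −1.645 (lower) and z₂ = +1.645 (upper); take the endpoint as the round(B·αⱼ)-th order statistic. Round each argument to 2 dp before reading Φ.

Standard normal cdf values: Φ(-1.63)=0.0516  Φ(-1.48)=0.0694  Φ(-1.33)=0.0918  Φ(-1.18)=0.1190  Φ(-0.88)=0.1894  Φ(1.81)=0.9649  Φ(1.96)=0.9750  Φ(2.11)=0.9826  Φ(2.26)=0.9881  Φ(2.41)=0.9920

Lower: z₀ + z₁ = 0.095 + (-1.645) = -1.550; 1 − a(z₀+z₁) = 1 − (-0.009)(-1.550) = 0.9860; argument = 0.095 + (-1.550)/0.9860 = -1.4769 → -1.48.
α₁ = Φ(-1.48) = 0.0694; rank = round(500 × 0.0694) = 35; θ*₍35₎ = 21.5.
Upper: z₀ + z₂ = 1.740; 1 − a(z₀+z₂) = 1.0157; argument = 1.8082 → 1.81; α₂ = 0.9649; rank = 482; θ*₍482₎ = 34.6.

(21.5, 34.6)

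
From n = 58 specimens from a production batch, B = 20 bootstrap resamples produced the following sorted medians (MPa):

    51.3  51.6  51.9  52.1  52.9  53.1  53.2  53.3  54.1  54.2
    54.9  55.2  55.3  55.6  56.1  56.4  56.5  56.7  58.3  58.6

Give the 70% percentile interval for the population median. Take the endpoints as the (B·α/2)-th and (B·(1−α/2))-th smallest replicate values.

α = 0.30; lower rank = 20 × 0.150 = 3; upper rank = 20 × 0.850 = 17.
The 3rd smallest replicate is 51.9; the 17th is 56.5.

(51.9, 56.5)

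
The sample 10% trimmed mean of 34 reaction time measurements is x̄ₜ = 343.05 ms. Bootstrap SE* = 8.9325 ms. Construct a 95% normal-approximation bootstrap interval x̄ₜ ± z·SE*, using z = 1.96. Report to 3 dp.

(325.542, 360.558)

Margin = 1.96 × 8.9325 = 17.5077
Interval: 343.05 ± 17.5077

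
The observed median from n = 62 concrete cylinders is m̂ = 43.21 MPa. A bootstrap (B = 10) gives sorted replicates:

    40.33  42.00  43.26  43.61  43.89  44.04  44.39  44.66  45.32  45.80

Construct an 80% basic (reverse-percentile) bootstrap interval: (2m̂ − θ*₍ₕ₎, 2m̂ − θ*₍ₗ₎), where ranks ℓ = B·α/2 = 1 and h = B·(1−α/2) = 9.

(41.10, 46.09)

Percentile endpoints at ranks 1 and 9: θ*₍1₎ = 40.33, θ*₍9₎ = 45.32.
Basic interval reflects these around m̂:
  lower = 2 × 43.21 − 45.32 = 41.10
  upper = 2 × 43.21 − 40.33 = 46.09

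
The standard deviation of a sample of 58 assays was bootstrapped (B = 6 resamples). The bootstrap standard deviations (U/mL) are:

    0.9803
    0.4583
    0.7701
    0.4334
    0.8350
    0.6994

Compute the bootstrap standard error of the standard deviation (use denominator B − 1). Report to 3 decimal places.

SE* = 0.215

Bootstrap SE is the standard deviation of the 6 replicate standard deviations.
Mean of replicates: (0.9803 + 0.4583 + 0.7701 + 0.4334 + 0.8350 + 0.6994) / 6 = 4.17650 / 6 = 0.69608
Sum of squared deviations: (+0.28422)² + (−0.23778)² + (+0.07402)² + (−0.26268)² + (+0.13892)² + (+0.00332)² = 0.23111
Variance = 0.23111 / 5 = 0.04622
SE* = √0.04622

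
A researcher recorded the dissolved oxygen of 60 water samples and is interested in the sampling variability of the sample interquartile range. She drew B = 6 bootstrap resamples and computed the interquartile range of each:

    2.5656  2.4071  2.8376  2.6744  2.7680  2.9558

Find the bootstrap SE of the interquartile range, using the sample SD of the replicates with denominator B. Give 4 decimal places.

SE* = 0.1796

Bootstrap SE is the standard deviation of the 6 replicate interquartile ranges.
Mean of replicates: (2.5656 + 2.4071 + 2.8376 + 2.6744 + 2.7680 + 2.9558) / 6 = 16.20850 / 6 = 2.70142
Sum of squared deviations: (−0.13582)² + (−0.29432)² + (+0.13618)² + (−0.02702)² + (+0.06658)² + (+0.25438)² = 0.19349
Variance = 0.19349 / 6 = 0.03225
SE* = √0.03225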